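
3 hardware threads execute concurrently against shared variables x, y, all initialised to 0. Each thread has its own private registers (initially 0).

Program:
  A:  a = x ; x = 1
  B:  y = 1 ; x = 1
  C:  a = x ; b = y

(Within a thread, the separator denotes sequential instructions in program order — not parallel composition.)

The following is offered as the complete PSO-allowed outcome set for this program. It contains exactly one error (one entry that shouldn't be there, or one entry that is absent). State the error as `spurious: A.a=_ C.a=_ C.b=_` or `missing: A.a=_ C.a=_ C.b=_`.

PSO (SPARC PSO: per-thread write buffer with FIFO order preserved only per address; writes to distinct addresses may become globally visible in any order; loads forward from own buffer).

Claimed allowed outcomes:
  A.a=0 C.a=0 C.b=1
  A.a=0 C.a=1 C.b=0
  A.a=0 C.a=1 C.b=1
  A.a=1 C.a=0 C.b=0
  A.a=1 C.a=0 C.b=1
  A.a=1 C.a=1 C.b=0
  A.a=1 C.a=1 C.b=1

outcome vector order: (A.a,C.a,C.b)
PSO: 8 outcomes — {000, 001, 010, 011, 100, 101, 110, 111}
PSO∖claimed = {000}

missing: A.a=0 C.a=0 C.b=0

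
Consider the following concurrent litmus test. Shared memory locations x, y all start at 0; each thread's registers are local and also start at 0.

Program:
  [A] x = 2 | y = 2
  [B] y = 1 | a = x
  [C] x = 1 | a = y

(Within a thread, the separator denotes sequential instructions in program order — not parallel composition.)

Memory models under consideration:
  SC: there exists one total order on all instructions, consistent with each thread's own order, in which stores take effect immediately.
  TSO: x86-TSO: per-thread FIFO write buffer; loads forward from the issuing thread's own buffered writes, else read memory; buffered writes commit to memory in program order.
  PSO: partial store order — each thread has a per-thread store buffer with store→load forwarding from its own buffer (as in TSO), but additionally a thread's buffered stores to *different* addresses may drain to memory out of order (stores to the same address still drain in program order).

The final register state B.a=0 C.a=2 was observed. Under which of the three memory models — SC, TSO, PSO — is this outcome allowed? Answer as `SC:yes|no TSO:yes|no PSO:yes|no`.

SC:yes TSO:yes PSO:yes

outcome vector order: (B.a,C.a)
under SC → 01 02 10 11 12 20 21 22
under TSO → 00 01 02 10 11 12 20 21 22
under PSO → 00 01 02 10 11 12 20 21 22
target 02 ∈ {SC,TSO,PSO}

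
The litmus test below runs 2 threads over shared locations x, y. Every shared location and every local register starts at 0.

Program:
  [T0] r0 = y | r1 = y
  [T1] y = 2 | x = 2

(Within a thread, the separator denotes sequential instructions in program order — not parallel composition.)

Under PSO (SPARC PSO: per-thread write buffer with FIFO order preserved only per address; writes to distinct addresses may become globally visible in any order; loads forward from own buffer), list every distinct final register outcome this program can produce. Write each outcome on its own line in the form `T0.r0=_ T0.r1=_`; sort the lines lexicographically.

T0.r0=0 T0.r1=0
T0.r0=0 T0.r1=2
T0.r0=2 T0.r1=2

outcome vector order: (T0.r0,T0.r1)
|PSO outcomes| = 3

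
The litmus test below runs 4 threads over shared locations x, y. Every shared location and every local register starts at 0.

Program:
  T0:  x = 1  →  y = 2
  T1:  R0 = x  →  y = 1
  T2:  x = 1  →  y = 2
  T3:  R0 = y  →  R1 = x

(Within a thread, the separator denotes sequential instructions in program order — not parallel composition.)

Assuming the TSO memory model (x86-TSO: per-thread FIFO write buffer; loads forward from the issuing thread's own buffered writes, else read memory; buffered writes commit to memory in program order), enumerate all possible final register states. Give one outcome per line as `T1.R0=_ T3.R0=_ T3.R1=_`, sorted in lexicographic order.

outcome vector order: (T1.R0,T3.R0,T3.R1)
|TSO outcomes| = 9

T1.R0=0 T3.R0=0 T3.R1=0
T1.R0=0 T3.R0=0 T3.R1=1
T1.R0=0 T3.R0=1 T3.R1=0
T1.R0=0 T3.R0=1 T3.R1=1
T1.R0=0 T3.R0=2 T3.R1=1
T1.R0=1 T3.R0=0 T3.R1=0
T1.R0=1 T3.R0=0 T3.R1=1
T1.R0=1 T3.R0=1 T3.R1=1
T1.R0=1 T3.R0=2 T3.R1=1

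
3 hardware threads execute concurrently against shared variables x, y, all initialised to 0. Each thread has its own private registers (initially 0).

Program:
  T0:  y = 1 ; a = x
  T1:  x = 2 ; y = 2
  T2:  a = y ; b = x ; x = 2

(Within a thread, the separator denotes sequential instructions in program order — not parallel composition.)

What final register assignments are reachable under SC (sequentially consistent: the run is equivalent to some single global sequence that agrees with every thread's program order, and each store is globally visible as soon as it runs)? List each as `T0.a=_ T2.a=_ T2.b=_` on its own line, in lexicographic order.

T0.a=0 T2.a=0 T2.b=0
T0.a=0 T2.a=0 T2.b=2
T0.a=0 T2.a=1 T2.b=0
T0.a=0 T2.a=1 T2.b=2
T0.a=0 T2.a=2 T2.b=2
T0.a=2 T2.a=0 T2.b=0
T0.a=2 T2.a=0 T2.b=2
T0.a=2 T2.a=1 T2.b=0
T0.a=2 T2.a=1 T2.b=2
T0.a=2 T2.a=2 T2.b=2

outcome vector order: (T0.a,T2.a,T2.b)
|SC outcomes| = 10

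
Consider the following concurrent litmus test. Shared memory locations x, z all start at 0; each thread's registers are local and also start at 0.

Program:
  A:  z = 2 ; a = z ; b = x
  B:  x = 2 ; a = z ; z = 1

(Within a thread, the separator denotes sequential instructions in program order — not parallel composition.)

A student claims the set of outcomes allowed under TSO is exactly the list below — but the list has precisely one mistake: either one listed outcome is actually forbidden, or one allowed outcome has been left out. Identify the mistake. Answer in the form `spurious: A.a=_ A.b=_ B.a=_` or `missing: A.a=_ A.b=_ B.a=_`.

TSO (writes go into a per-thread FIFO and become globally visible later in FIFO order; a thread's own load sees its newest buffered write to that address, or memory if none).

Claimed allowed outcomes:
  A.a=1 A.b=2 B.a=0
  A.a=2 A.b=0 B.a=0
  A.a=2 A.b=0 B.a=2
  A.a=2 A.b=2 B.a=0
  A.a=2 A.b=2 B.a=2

missing: A.a=1 A.b=2 B.a=2

outcome vector order: (A.a,A.b,B.a)
TSO (6): 1/2/0, 1/2/2, 2/0/0, 2/0/2, 2/2/0, 2/2/2
TSO∖claimed = {1/2/2}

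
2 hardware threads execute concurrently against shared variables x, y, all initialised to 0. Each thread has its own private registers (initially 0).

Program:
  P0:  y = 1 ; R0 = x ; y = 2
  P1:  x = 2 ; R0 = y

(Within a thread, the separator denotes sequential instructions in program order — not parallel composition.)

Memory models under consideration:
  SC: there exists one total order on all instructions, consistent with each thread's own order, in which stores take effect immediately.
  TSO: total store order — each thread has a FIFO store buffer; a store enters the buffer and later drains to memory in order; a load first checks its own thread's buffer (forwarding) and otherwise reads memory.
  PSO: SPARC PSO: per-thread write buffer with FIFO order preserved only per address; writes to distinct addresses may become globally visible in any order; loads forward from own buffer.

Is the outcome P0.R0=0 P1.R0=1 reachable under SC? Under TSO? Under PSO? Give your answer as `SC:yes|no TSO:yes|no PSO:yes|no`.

outcome vector order: (P0.R0,P1.R0)
SC: 5 outcomes — {0/1 0/2 2/0 2/1 2/2}
TSO: 6 outcomes — {0/0 0/1 0/2 2/0 2/1 2/2}
PSO: 6 outcomes — {0/0 0/1 0/2 2/0 2/1 2/2}
target 0/1 ∈ {SC,TSO,PSO}

SC:yes TSO:yes PSO:yes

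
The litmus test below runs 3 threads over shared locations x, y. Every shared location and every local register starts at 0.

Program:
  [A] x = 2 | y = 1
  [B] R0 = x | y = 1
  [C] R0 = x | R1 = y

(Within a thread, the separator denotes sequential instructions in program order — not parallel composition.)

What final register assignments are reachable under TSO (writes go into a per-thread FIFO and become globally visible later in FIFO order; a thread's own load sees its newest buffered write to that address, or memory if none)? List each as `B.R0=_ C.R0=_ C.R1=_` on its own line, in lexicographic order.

B.R0=0 C.R0=0 C.R1=0
B.R0=0 C.R0=0 C.R1=1
B.R0=0 C.R0=2 C.R1=0
B.R0=0 C.R0=2 C.R1=1
B.R0=2 C.R0=0 C.R1=0
B.R0=2 C.R0=0 C.R1=1
B.R0=2 C.R0=2 C.R1=0
B.R0=2 C.R0=2 C.R1=1

outcome vector order: (B.R0,C.R0,C.R1)
|TSO outcomes| = 8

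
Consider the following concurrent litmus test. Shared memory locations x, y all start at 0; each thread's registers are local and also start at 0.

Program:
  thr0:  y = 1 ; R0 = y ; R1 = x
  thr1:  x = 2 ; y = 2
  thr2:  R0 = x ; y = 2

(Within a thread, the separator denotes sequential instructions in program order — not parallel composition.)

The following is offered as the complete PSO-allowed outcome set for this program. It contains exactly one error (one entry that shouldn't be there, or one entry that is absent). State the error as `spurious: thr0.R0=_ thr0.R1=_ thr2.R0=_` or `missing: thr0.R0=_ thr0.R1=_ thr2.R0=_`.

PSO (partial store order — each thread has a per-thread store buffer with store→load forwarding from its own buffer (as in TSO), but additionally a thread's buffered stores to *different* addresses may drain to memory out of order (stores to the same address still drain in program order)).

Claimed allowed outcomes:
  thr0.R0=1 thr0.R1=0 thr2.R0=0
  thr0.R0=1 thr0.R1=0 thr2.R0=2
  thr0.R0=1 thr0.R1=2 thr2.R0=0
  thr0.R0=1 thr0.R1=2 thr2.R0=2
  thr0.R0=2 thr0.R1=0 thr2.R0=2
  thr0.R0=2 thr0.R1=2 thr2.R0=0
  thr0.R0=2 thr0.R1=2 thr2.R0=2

missing: thr0.R0=2 thr0.R1=0 thr2.R0=0

outcome vector order: (thr0.R0,thr0.R1,thr2.R0)
[PSO] allowed = {100 102 120 122 200 202 220 222}
PSO∖claimed = {200}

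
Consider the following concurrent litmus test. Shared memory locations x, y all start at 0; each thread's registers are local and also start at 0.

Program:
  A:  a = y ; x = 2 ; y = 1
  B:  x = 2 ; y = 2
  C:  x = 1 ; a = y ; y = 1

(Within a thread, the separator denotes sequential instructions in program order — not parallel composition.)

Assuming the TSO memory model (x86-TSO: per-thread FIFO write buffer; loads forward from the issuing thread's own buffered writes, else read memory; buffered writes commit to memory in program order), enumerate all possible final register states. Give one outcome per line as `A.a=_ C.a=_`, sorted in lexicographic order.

outcome vector order: (A.a,C.a)
|TSO outcomes| = 8

A.a=0 C.a=0
A.a=0 C.a=1
A.a=0 C.a=2
A.a=1 C.a=0
A.a=1 C.a=2
A.a=2 C.a=0
A.a=2 C.a=1
A.a=2 C.a=2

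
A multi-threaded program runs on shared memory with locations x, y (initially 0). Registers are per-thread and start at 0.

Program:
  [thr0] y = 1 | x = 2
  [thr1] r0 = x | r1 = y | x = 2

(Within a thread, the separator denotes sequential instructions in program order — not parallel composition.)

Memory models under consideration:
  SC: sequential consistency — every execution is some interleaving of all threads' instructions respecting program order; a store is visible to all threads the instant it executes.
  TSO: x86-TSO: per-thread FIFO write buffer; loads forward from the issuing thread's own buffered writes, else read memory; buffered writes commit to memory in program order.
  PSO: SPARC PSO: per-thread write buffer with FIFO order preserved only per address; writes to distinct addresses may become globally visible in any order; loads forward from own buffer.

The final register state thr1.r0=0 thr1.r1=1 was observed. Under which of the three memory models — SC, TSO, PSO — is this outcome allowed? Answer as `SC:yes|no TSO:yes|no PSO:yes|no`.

outcome vector order: (thr1.r0,thr1.r1)
under SC → 00 01 21
under TSO → 00 01 21
under PSO → 00 01 20 21
target 01 ∈ {SC,TSO,PSO}

SC:yes TSO:yes PSO:yes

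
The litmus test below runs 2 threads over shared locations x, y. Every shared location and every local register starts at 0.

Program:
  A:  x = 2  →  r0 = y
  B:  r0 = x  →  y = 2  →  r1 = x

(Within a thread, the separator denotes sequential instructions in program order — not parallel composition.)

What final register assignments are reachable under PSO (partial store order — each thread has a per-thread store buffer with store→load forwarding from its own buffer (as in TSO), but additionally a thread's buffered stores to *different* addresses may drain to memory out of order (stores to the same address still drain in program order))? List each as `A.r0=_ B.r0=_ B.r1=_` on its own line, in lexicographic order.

outcome vector order: (A.r0,B.r0,B.r1)
|PSO outcomes| = 6

A.r0=0 B.r0=0 B.r1=0
A.r0=0 B.r0=0 B.r1=2
A.r0=0 B.r0=2 B.r1=2
A.r0=2 B.r0=0 B.r1=0
A.r0=2 B.r0=0 B.r1=2
A.r0=2 B.r0=2 B.r1=2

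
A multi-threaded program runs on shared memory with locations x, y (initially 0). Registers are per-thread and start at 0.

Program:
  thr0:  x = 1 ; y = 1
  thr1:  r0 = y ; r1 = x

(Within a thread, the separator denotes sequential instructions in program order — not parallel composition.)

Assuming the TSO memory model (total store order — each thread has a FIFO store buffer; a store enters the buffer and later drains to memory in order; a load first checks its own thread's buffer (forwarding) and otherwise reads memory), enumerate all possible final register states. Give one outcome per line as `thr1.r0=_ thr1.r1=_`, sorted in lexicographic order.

outcome vector order: (thr1.r0,thr1.r1)
|TSO outcomes| = 3

thr1.r0=0 thr1.r1=0
thr1.r0=0 thr1.r1=1
thr1.r0=1 thr1.r1=1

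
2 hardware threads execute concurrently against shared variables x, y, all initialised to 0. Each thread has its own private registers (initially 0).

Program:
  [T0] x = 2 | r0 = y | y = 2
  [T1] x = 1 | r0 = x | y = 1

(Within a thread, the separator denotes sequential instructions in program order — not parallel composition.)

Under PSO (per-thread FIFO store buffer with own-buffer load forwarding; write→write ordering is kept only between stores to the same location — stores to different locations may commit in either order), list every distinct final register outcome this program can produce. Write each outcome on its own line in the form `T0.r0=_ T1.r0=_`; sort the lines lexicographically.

T0.r0=0 T1.r0=1
T0.r0=0 T1.r0=2
T0.r0=1 T1.r0=1
T0.r0=1 T1.r0=2

outcome vector order: (T0.r0,T1.r0)
|PSO outcomes| = 4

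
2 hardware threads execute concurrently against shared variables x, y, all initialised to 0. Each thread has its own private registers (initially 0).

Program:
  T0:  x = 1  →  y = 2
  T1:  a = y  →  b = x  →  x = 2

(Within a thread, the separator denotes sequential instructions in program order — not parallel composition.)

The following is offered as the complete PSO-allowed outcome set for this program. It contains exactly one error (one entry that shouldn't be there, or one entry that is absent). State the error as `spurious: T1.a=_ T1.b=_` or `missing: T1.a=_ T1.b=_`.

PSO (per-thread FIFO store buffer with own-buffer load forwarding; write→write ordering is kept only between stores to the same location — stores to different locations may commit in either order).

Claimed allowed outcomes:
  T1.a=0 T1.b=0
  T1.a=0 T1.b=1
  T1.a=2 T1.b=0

missing: T1.a=2 T1.b=1

outcome vector order: (T1.a,T1.b)
PSO: 4 outcomes — {0/0, 0/1, 2/0, 2/1}
PSO∖claimed = {2/1}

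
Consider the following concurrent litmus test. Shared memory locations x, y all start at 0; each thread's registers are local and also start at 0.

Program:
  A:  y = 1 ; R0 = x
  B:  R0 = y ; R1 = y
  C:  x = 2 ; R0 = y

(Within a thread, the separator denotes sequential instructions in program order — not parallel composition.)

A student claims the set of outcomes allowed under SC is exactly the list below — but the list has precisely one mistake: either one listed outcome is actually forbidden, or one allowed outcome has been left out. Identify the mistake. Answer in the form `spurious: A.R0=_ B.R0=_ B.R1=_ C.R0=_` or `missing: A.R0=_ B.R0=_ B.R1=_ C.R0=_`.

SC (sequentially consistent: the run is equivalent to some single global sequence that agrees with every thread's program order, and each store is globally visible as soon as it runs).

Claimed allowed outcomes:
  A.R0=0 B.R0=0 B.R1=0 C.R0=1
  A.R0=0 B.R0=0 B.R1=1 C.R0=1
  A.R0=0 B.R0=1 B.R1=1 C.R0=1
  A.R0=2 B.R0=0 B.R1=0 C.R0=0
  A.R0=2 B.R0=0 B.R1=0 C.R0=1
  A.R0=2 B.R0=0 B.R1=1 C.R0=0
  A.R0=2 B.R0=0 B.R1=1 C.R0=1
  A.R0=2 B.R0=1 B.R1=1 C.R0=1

missing: A.R0=2 B.R0=1 B.R1=1 C.R0=0

outcome vector order: (A.R0,B.R0,B.R1,C.R0)
[SC] allowed = {0/0/0/1; 0/0/1/1; 0/1/1/1; 2/0/0/0; 2/0/0/1; 2/0/1/0; 2/0/1/1; 2/1/1/0; 2/1/1/1}
SC∖claimed = {2/1/1/0}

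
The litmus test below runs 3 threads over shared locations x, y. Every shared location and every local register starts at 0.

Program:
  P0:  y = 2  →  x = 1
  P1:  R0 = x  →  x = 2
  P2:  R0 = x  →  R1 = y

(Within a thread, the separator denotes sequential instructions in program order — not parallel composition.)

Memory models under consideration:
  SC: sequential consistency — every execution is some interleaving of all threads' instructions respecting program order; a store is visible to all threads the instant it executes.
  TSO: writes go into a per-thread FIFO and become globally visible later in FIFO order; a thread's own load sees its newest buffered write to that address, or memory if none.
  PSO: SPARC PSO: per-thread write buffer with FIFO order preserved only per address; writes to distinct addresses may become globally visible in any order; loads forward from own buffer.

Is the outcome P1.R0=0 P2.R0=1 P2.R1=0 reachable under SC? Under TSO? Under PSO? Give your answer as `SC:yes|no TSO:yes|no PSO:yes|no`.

SC:no TSO:no PSO:yes

outcome vector order: (P1.R0,P2.R0,P2.R1)
under SC → 0/0/0, 0/0/2, 0/1/2, 0/2/0, 0/2/2, 1/0/0, 1/0/2, 1/1/2, 1/2/2
under TSO → 0/0/0, 0/0/2, 0/1/2, 0/2/0, 0/2/2, 1/0/0, 1/0/2, 1/1/2, 1/2/2
under PSO → 0/0/0, 0/0/2, 0/1/0, 0/1/2, 0/2/0, 0/2/2, 1/0/0, 1/0/2, 1/1/0, 1/1/2, 1/2/0, 1/2/2
target 0/1/0 ∈ {PSO}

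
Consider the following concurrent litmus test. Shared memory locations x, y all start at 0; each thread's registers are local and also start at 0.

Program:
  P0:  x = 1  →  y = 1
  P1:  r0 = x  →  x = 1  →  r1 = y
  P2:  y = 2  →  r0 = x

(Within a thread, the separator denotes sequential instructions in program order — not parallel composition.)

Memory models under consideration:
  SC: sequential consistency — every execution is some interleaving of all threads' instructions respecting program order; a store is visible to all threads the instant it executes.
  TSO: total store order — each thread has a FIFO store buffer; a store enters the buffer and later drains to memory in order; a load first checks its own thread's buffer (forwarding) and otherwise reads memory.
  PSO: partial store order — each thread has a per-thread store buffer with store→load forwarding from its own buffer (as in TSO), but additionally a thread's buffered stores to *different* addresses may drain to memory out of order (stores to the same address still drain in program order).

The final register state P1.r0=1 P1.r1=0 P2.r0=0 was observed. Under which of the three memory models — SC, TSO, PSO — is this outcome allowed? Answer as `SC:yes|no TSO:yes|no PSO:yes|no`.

outcome vector order: (P1.r0,P1.r1,P2.r0)
under SC → <0 0 1>, <0 1 0>, <0 1 1>, <0 2 0>, <0 2 1>, <1 0 1>, <1 1 0>, <1 1 1>, <1 2 0>, <1 2 1>
under TSO → <0 0 0>, <0 0 1>, <0 1 0>, <0 1 1>, <0 2 0>, <0 2 1>, <1 0 0>, <1 0 1>, <1 1 0>, <1 1 1>, <1 2 0>, <1 2 1>
under PSO → <0 0 0>, <0 0 1>, <0 1 0>, <0 1 1>, <0 2 0>, <0 2 1>, <1 0 0>, <1 0 1>, <1 1 0>, <1 1 1>, <1 2 0>, <1 2 1>
target <1 0 0> ∈ {TSO,PSO}

SC:no TSO:yes PSO:yes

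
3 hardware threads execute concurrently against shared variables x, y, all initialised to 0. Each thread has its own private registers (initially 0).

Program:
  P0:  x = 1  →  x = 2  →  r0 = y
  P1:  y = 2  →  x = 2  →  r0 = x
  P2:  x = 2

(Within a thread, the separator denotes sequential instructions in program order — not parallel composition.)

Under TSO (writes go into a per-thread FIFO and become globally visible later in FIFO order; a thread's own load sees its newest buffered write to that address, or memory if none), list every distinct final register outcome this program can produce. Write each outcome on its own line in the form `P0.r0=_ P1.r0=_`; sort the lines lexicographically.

outcome vector order: (P0.r0,P1.r0)
|TSO outcomes| = 4

P0.r0=0 P1.r0=1
P0.r0=0 P1.r0=2
P0.r0=2 P1.r0=1
P0.r0=2 P1.r0=2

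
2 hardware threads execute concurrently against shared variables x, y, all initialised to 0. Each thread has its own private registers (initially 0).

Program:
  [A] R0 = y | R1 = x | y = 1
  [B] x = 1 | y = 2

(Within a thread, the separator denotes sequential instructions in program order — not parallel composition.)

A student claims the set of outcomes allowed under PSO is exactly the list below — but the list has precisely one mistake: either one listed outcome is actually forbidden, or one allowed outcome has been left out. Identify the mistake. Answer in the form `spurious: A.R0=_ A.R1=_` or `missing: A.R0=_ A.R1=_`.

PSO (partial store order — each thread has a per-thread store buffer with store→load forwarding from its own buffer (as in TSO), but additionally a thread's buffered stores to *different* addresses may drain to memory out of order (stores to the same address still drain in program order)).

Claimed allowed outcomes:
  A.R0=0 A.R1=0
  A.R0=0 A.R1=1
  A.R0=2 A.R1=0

outcome vector order: (A.R0,A.R1)
[PSO] allowed = {(0,0); (0,1); (2,0); (2,1)}
PSO∖claimed = {(2,1)}

missing: A.R0=2 A.R1=1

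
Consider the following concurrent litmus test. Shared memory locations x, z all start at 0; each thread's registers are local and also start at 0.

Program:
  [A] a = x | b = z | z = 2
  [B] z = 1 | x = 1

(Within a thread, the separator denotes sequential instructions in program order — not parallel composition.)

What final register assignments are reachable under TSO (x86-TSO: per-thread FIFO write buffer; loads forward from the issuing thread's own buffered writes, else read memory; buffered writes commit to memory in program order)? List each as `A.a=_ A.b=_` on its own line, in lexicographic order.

A.a=0 A.b=0
A.a=0 A.b=1
A.a=1 A.b=1

outcome vector order: (A.a,A.b)
|TSO outcomes| = 3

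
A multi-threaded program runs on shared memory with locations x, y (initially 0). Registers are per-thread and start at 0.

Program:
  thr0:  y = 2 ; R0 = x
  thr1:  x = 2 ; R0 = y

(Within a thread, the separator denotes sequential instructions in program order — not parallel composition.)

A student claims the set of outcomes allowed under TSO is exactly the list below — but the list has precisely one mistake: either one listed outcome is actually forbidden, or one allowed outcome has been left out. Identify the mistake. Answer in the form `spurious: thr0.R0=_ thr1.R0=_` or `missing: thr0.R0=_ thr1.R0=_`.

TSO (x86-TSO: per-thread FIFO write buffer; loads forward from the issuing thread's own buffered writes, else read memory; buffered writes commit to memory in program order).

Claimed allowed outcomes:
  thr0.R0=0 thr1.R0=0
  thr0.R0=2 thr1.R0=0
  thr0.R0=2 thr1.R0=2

missing: thr0.R0=0 thr1.R0=2

outcome vector order: (thr0.R0,thr1.R0)
under TSO → 0/0, 0/2, 2/0, 2/2
TSO∖claimed = {0/2}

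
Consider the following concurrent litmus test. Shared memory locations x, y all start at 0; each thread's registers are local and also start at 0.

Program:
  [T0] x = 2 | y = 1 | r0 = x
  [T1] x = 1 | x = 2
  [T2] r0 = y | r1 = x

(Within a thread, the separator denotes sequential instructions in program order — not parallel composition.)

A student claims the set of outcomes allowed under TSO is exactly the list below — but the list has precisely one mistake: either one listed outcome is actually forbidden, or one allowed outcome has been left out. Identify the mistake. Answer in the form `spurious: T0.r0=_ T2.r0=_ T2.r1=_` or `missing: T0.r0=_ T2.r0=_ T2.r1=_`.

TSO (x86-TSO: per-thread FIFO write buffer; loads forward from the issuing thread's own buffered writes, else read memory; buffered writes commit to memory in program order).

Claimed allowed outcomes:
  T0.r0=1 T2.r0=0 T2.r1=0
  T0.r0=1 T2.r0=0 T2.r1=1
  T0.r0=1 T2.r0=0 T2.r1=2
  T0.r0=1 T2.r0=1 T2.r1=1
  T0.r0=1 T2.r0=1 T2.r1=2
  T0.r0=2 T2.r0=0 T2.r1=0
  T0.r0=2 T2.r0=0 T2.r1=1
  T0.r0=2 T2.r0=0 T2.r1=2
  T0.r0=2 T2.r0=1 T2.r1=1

outcome vector order: (T0.r0,T2.r0,T2.r1)
under TSO → (1,0,0), (1,0,1), (1,0,2), (1,1,1), (1,1,2), (2,0,0), (2,0,1), (2,0,2), (2,1,1), (2,1,2)
TSO∖claimed = {(2,1,2)}

missing: T0.r0=2 T2.r0=1 T2.r1=2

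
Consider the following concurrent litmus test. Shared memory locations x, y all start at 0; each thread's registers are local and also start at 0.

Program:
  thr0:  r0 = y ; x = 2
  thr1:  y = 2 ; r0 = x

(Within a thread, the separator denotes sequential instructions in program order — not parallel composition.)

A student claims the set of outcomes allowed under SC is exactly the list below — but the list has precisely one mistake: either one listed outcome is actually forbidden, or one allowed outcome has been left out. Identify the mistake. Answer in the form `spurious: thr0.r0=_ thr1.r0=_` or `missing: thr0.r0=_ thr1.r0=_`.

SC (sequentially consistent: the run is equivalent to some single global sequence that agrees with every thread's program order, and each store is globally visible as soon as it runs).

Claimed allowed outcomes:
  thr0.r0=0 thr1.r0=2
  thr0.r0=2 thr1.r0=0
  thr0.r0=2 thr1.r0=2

missing: thr0.r0=0 thr1.r0=0

outcome vector order: (thr0.r0,thr1.r0)
under SC → 0/0 0/2 2/0 2/2
SC∖claimed = {0/0}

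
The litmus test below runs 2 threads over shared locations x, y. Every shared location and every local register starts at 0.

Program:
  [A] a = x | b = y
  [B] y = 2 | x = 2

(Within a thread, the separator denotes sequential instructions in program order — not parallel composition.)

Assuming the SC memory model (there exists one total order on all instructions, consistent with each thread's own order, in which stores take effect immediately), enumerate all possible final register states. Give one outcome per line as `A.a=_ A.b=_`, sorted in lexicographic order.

A.a=0 A.b=0
A.a=0 A.b=2
A.a=2 A.b=2

outcome vector order: (A.a,A.b)
|SC outcomes| = 3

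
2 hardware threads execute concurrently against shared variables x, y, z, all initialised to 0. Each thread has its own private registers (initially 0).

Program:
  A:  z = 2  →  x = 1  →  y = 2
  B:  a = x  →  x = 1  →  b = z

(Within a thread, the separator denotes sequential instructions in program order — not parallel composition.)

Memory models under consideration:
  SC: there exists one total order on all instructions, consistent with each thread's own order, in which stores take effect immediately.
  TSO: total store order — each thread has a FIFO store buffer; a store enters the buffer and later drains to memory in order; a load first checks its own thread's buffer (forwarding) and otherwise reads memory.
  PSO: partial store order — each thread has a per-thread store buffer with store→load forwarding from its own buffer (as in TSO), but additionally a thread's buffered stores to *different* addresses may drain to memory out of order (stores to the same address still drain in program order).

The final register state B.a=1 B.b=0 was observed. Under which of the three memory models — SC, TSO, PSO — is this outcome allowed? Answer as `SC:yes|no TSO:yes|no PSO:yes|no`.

SC:no TSO:no PSO:yes

outcome vector order: (B.a,B.b)
[SC] allowed = {<0 0>, <0 2>, <1 2>}
[TSO] allowed = {<0 0>, <0 2>, <1 2>}
[PSO] allowed = {<0 0>, <0 2>, <1 0>, <1 2>}
target <1 0> ∈ {PSO}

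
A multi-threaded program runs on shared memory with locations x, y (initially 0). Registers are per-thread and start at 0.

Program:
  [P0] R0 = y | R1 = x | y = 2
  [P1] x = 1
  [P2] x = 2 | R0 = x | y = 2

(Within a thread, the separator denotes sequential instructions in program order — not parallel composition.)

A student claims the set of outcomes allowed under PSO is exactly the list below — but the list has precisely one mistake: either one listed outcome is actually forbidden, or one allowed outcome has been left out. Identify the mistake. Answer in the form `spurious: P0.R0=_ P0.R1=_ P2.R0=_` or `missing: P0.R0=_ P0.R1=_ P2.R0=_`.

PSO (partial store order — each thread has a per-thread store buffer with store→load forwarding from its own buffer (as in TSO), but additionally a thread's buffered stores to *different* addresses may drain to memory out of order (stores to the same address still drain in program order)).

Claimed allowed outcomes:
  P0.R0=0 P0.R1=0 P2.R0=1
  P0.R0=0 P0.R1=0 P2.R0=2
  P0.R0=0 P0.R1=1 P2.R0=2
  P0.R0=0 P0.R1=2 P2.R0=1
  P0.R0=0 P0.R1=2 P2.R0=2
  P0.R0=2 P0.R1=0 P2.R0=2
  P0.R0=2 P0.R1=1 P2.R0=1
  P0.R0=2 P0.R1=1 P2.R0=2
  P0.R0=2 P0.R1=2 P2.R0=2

missing: P0.R0=0 P0.R1=1 P2.R0=1

outcome vector order: (P0.R0,P0.R1,P2.R0)
PSO (10): <0 0 1> <0 0 2> <0 1 1> <0 1 2> <0 2 1> <0 2 2> <2 0 2> <2 1 1> <2 1 2> <2 2 2>
PSO∖claimed = {<0 1 1>}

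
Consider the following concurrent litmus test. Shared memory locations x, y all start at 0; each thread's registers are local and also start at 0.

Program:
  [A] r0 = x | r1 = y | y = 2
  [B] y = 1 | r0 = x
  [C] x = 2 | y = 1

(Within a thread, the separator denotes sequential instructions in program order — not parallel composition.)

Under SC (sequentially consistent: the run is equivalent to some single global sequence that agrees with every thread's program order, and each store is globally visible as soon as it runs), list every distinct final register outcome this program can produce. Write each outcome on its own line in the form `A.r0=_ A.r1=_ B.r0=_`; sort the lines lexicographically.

A.r0=0 A.r1=0 B.r0=0
A.r0=0 A.r1=0 B.r0=2
A.r0=0 A.r1=1 B.r0=0
A.r0=0 A.r1=1 B.r0=2
A.r0=2 A.r1=0 B.r0=2
A.r0=2 A.r1=1 B.r0=0
A.r0=2 A.r1=1 B.r0=2

outcome vector order: (A.r0,A.r1,B.r0)
|SC outcomes| = 7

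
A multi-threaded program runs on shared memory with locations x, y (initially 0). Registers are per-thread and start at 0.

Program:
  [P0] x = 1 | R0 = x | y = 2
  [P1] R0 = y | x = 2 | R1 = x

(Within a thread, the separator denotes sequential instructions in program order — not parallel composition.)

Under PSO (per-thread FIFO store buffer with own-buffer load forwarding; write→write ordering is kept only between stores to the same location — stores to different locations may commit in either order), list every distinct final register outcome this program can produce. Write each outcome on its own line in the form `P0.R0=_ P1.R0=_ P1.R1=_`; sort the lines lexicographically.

outcome vector order: (P0.R0,P1.R0,P1.R1)
|PSO outcomes| = 5

P0.R0=1 P1.R0=0 P1.R1=1
P0.R0=1 P1.R0=0 P1.R1=2
P0.R0=1 P1.R0=2 P1.R1=1
P0.R0=1 P1.R0=2 P1.R1=2
P0.R0=2 P1.R0=0 P1.R1=2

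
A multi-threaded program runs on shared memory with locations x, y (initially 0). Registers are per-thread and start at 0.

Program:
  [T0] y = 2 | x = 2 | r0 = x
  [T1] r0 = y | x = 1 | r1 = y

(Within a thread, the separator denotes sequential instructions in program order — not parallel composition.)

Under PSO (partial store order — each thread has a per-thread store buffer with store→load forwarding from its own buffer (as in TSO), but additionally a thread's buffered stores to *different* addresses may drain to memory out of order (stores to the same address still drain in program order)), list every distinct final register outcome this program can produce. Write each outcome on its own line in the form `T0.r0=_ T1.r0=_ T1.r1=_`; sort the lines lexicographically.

outcome vector order: (T0.r0,T1.r0,T1.r1)
|PSO outcomes| = 6

T0.r0=1 T1.r0=0 T1.r1=0
T0.r0=1 T1.r0=0 T1.r1=2
T0.r0=1 T1.r0=2 T1.r1=2
T0.r0=2 T1.r0=0 T1.r1=0
T0.r0=2 T1.r0=0 T1.r1=2
T0.r0=2 T1.r0=2 T1.r1=2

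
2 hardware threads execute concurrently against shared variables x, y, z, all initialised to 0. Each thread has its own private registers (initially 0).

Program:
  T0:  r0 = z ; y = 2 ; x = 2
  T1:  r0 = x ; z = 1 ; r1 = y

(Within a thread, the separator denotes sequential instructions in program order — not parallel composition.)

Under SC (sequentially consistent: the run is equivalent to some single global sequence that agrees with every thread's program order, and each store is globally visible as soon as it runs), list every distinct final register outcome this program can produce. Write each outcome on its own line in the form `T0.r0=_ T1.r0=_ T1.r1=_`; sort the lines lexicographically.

outcome vector order: (T0.r0,T1.r0,T1.r1)
|SC outcomes| = 5

T0.r0=0 T1.r0=0 T1.r1=0
T0.r0=0 T1.r0=0 T1.r1=2
T0.r0=0 T1.r0=2 T1.r1=2
T0.r0=1 T1.r0=0 T1.r1=0
T0.r0=1 T1.r0=0 T1.r1=2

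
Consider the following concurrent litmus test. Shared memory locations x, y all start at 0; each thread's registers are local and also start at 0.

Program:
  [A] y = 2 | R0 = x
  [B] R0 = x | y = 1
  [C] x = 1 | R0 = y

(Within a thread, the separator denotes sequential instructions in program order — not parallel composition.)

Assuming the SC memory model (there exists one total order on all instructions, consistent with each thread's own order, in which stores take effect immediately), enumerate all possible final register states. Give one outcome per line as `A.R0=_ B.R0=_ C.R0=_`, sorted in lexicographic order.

outcome vector order: (A.R0,B.R0,C.R0)
|SC outcomes| = 10

A.R0=0 B.R0=0 C.R0=1
A.R0=0 B.R0=0 C.R0=2
A.R0=0 B.R0=1 C.R0=1
A.R0=0 B.R0=1 C.R0=2
A.R0=1 B.R0=0 C.R0=0
A.R0=1 B.R0=0 C.R0=1
A.R0=1 B.R0=0 C.R0=2
A.R0=1 B.R0=1 C.R0=0
A.R0=1 B.R0=1 C.R0=1
A.R0=1 B.R0=1 C.R0=2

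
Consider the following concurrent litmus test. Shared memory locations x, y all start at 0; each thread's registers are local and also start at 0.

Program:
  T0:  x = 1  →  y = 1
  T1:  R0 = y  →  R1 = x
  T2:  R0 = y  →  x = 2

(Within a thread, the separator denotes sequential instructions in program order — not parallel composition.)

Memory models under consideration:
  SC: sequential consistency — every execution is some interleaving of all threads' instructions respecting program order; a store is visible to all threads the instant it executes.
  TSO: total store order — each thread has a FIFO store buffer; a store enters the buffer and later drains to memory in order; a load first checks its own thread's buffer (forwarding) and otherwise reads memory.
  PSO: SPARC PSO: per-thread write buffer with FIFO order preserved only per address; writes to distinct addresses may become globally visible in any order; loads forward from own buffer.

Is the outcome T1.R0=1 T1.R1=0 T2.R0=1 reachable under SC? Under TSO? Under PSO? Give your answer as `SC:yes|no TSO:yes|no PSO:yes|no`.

SC:no TSO:no PSO:yes

outcome vector order: (T1.R0,T1.R1,T2.R0)
under SC → (0,0,0), (0,0,1), (0,1,0), (0,1,1), (0,2,0), (0,2,1), (1,1,0), (1,1,1), (1,2,0), (1,2,1)
under TSO → (0,0,0), (0,0,1), (0,1,0), (0,1,1), (0,2,0), (0,2,1), (1,1,0), (1,1,1), (1,2,0), (1,2,1)
under PSO → (0,0,0), (0,0,1), (0,1,0), (0,1,1), (0,2,0), (0,2,1), (1,0,0), (1,0,1), (1,1,0), (1,1,1), (1,2,0), (1,2,1)
target (1,0,1) ∈ {PSO}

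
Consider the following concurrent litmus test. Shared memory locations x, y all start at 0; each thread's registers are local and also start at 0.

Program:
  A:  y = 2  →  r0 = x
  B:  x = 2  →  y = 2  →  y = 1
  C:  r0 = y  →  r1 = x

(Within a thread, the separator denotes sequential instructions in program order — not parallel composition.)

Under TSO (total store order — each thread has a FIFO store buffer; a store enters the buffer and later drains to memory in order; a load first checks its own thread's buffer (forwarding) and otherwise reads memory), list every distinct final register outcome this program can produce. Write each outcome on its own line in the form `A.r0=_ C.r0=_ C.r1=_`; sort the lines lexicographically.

outcome vector order: (A.r0,C.r0,C.r1)
|TSO outcomes| = 10

A.r0=0 C.r0=0 C.r1=0
A.r0=0 C.r0=0 C.r1=2
A.r0=0 C.r0=1 C.r1=2
A.r0=0 C.r0=2 C.r1=0
A.r0=0 C.r0=2 C.r1=2
A.r0=2 C.r0=0 C.r1=0
A.r0=2 C.r0=0 C.r1=2
A.r0=2 C.r0=1 C.r1=2
A.r0=2 C.r0=2 C.r1=0
A.r0=2 C.r0=2 C.r1=2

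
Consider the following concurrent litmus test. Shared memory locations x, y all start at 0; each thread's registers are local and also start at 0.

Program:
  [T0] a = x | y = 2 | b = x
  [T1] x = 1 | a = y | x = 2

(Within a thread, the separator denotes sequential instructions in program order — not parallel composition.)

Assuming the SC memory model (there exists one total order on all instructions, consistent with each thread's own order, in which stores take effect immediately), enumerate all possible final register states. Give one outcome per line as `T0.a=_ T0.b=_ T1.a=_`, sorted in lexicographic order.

outcome vector order: (T0.a,T0.b,T1.a)
|SC outcomes| = 10

T0.a=0 T0.b=0 T1.a=2
T0.a=0 T0.b=1 T1.a=0
T0.a=0 T0.b=1 T1.a=2
T0.a=0 T0.b=2 T1.a=0
T0.a=0 T0.b=2 T1.a=2
T0.a=1 T0.b=1 T1.a=0
T0.a=1 T0.b=1 T1.a=2
T0.a=1 T0.b=2 T1.a=0
T0.a=1 T0.b=2 T1.a=2
T0.a=2 T0.b=2 T1.a=0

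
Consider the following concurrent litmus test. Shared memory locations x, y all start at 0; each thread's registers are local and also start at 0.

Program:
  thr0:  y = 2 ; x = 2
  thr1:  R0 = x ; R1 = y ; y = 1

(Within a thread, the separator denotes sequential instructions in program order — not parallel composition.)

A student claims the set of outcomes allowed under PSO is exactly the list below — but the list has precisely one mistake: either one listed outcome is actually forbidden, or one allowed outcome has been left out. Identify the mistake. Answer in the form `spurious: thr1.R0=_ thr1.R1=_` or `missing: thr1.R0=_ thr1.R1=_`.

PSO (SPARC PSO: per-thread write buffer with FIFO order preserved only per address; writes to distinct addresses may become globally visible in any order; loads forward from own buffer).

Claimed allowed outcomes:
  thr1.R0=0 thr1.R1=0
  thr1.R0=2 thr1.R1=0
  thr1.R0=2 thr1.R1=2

missing: thr1.R0=0 thr1.R1=2

outcome vector order: (thr1.R0,thr1.R1)
[PSO] allowed = {00 02 20 22}
PSO∖claimed = {02}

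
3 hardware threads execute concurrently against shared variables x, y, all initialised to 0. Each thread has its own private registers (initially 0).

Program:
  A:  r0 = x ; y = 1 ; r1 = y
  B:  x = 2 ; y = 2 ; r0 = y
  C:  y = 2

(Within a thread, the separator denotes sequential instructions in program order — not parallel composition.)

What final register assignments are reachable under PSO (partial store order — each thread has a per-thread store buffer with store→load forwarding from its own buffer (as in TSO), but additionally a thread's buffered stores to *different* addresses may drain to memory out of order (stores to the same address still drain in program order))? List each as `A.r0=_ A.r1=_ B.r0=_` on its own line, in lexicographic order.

outcome vector order: (A.r0,A.r1,B.r0)
|PSO outcomes| = 8

A.r0=0 A.r1=1 B.r0=1
A.r0=0 A.r1=1 B.r0=2
A.r0=0 A.r1=2 B.r0=1
A.r0=0 A.r1=2 B.r0=2
A.r0=2 A.r1=1 B.r0=1
A.r0=2 A.r1=1 B.r0=2
A.r0=2 A.r1=2 B.r0=1
A.r0=2 A.r1=2 B.r0=2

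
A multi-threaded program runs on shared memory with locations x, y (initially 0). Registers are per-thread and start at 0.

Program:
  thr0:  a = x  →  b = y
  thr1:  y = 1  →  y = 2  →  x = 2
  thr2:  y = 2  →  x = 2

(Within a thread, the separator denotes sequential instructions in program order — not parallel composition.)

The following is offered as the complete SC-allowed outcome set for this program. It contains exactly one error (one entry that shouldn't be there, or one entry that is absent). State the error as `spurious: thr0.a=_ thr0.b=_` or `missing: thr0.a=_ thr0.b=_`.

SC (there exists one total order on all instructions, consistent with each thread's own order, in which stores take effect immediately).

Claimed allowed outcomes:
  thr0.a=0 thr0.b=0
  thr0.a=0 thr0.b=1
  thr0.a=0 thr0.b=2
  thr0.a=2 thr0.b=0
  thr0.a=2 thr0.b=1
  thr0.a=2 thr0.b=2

outcome vector order: (thr0.a,thr0.b)
under SC → 00, 01, 02, 21, 22
claimed∖SC = {20}

spurious: thr0.a=2 thr0.b=0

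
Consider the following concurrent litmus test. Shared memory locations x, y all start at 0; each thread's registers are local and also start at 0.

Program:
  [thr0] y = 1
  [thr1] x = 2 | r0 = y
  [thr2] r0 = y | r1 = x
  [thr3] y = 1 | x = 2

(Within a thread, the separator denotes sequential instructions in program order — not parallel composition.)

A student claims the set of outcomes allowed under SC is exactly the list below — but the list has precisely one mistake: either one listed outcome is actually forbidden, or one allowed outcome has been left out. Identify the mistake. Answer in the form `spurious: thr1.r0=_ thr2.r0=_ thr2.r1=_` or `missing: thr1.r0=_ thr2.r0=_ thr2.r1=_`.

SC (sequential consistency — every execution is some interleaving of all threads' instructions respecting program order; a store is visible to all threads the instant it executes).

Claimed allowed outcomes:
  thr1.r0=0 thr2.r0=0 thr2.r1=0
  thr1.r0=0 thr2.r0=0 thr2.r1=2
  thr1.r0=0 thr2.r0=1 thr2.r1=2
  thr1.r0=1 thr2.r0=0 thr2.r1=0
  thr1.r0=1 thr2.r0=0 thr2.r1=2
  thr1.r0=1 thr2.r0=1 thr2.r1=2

outcome vector order: (thr1.r0,thr2.r0,thr2.r1)
SC: 7 outcomes — {0/0/0, 0/0/2, 0/1/2, 1/0/0, 1/0/2, 1/1/0, 1/1/2}
SC∖claimed = {1/1/0}

missing: thr1.r0=1 thr2.r0=1 thr2.r1=0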